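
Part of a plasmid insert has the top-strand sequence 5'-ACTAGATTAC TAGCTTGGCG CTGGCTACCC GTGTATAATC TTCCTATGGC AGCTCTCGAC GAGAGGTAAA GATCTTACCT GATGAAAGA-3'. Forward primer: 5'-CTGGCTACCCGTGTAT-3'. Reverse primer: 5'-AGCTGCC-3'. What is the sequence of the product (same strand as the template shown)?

Forward primer CTGGCTACCCGTGTAT is found on the top strand at positions 21–36.
Reverse complement of the reverse primer: GGCAGCT. This occurs on the top strand at positions 48–54.
The product is the template from position 21 through 54 (34 bp).

5'-CTGGCTACCCGTGTATAATCTTCCTATGGCAGCT-3'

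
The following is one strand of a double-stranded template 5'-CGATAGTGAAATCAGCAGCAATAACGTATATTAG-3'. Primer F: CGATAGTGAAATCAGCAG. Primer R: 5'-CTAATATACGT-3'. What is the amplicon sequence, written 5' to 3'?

Forward primer CGATAGTGAAATCAGCAG is found on the top strand at positions 1–18.
The reverse primer's reverse complement is ACGTATATTAG, which matches the template at positions 24–34.
The product is the template from position 1 through 34 (34 bp).

5'-CGATAGTGAAATCAGCAGCAATAACGTATATTAG-3'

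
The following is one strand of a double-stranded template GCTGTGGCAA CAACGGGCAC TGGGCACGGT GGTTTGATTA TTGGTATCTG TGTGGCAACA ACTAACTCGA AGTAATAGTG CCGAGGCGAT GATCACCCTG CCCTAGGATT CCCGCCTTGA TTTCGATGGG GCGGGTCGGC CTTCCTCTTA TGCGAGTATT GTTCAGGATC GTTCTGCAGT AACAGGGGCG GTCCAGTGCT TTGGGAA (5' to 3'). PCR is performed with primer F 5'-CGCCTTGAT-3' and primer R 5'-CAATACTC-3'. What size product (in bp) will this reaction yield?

Scanning the template, CGCCTTGAT occurs at positions 113–121; this primer anneals to the bottom strand there with its 3' end pointing downstream.
Taking the reverse complement of CAATACTC gives GAGTATTG, found at positions 154–161 on the template; the primer anneals here to the top strand with its 3' end pointing upstream.
Product length = (reverse-primer end) − (forward-primer start) + 1 = 161 − 113 + 1 = 49 bp.

49 bp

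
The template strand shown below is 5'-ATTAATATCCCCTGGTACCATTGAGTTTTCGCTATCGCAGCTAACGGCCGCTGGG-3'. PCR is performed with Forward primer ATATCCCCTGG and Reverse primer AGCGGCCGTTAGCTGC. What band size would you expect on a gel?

Forward primer ATATCCCCTGG is found on the top strand at positions 5–15.
Reverse complement of the reverse primer: GCAGCTAACGGCCGCT. This occurs on the top strand at positions 37–52.
The product runs from position 5 to position 52, so its length is 52 − 5 + 1 = 48 bp.

48 bp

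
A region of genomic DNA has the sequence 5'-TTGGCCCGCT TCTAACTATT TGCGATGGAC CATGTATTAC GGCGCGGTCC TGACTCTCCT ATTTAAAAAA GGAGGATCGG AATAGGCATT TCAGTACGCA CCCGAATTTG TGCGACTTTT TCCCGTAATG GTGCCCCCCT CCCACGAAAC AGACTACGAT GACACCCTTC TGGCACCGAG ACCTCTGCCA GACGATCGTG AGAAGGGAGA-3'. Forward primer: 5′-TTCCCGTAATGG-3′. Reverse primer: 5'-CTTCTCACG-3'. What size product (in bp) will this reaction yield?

86 bp

Forward primer TTCCCGTAATGG is found on the top strand at positions 120–131.
Reverse complement of the reverse primer: CGTGAGAAG. This occurs on the top strand at positions 197–205.
The product runs from position 120 to position 205, so its length is 205 − 120 + 1 = 86 bp.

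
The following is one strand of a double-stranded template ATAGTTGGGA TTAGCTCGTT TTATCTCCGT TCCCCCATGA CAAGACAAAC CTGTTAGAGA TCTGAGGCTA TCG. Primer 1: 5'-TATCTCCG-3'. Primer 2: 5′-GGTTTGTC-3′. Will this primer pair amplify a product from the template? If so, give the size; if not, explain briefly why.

Yes — a 30 bp product.

Primer 1 (TATCTCCG) matches the top strand at positions 22–29; it acts as a forward primer.
Primer 2's reverse complement is GACAAACC, matching the top strand at positions 44–51; it acts as a reverse primer.
The 3' ends face each other across positions 22–51, giving a 30 bp product.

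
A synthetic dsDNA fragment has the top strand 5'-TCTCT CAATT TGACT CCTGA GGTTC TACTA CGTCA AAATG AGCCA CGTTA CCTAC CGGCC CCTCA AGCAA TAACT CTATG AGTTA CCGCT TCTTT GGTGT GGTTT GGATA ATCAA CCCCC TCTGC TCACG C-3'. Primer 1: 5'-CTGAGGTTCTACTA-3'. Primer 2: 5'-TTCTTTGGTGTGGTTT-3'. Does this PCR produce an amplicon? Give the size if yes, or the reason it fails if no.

No product — both primers anneal to the same strand and extend in the same direction.

Primer 1 (CTGAGGTTCTACTA) matches the top strand at positions 17–30 (3' end points downstream).
Primer 2 (TTCTTTGGTGTGGTTT) also matches the top strand directly, at positions 90–105 — its reverse complement AAACCACACCAAAGAA is not present.
Both primers anneal to the bottom strand with 3' ends pointing the same way, so neither can prime synthesis back toward the other.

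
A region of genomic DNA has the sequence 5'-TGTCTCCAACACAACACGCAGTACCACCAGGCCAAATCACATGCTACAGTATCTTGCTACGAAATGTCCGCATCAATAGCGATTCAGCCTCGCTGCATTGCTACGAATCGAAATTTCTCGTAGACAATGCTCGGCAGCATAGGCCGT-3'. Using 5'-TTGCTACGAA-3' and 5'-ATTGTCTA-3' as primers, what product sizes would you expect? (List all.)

75 bp, 31 bp

The forward primer TTGCTACGAA matches the top strand at positions 54–63, 98–107.
The reverse primer's reverse complement is TAGACAAT, matching at positions 121–128.
Each forward site pairs with the reverse site to give a product ending at position 128: sizes 75, 31 bp.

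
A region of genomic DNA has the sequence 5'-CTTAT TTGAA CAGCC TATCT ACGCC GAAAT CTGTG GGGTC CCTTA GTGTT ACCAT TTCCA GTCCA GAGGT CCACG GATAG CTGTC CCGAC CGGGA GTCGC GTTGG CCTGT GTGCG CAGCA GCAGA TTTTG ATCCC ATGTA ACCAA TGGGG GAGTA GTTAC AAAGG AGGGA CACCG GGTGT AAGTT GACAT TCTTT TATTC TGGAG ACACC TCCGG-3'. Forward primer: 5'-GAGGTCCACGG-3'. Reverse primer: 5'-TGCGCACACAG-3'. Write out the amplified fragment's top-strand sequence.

The forward primer matches the template at positions 66–76.
Taking the reverse complement of TGCGCACACAG gives CTGTGTGCGCA, found at positions 107–117 on the template; the primer anneals here to the top strand with its 3' end pointing upstream.
The product is the template from position 66 through 117 (52 bp).

5'-GAGGTCCACGGATAGCTGTCCCGACCGGGAGTCGCGTTGGCCTGTGTGCGCA-3'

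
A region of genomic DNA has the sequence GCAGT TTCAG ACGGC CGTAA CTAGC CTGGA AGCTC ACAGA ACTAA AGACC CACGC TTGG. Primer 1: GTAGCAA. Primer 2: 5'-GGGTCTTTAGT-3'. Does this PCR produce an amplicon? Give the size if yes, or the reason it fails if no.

No product — primer 1 has no binding site in the template.

Primer 1 (GTAGCAA) does not match the top strand, and its reverse complement TTGCTAC does not match either.
With no annealing site for primer 1, no amplification occurs.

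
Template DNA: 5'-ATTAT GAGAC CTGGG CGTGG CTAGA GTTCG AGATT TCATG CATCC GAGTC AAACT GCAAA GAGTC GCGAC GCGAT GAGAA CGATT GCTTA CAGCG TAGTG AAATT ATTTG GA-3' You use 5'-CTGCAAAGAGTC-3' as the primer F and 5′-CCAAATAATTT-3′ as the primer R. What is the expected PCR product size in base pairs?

Scanning the template, CTGCAAAGAGTC occurs at positions 54–65; this primer anneals to the bottom strand there with its 3' end pointing downstream.
Reverse complement of the reverse primer: AAATTATTTGG. This occurs on the top strand at positions 101–111.
The product runs from position 54 to position 111, so its length is 111 − 54 + 1 = 58 bp.

58 bp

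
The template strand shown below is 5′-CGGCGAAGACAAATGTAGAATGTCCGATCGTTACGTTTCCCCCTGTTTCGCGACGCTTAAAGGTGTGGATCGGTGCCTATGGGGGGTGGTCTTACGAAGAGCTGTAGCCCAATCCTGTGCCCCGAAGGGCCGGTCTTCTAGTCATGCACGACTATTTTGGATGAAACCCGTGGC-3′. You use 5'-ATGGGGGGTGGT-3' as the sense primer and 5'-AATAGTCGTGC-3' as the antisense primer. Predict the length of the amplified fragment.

78 bp

The forward primer matches the template at positions 79–90.
The reverse primer's reverse complement is GCACGACTATT, which matches the template at positions 146–156.
The product runs from position 79 to position 156, so its length is 156 − 79 + 1 = 78 bp.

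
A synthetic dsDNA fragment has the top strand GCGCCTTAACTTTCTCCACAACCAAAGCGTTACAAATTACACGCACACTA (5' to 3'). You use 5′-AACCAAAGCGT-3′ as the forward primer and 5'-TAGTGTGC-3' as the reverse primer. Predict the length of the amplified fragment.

31 bp

Forward primer AACCAAAGCGT is found on the top strand at positions 20–30.
Reverse complement of the reverse primer: GCACACTA. This occurs on the top strand at positions 43–50.
The product runs from position 20 to position 50, so its length is 50 − 20 + 1 = 31 bp.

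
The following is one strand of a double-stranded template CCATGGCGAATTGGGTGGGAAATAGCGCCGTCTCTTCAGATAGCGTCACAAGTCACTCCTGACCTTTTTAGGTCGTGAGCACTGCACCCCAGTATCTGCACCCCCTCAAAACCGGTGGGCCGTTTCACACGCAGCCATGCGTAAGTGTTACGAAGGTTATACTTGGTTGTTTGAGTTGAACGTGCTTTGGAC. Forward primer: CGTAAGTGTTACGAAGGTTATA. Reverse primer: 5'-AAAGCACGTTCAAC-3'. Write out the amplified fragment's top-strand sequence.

5'-CGTAAGTGTTACGAAGGTTATACTTGGTTGTTTGAGTTGAACGTGCTTT-3'

Scanning the template, CGTAAGTGTTACGAAGGTTATA occurs at positions 140–161; this primer anneals to the bottom strand there with its 3' end pointing downstream.
Reverse complement of the reverse primer: GTTGAACGTGCTTT. This occurs on the top strand at positions 175–188.
The product is the template from position 140 through 188 (49 bp).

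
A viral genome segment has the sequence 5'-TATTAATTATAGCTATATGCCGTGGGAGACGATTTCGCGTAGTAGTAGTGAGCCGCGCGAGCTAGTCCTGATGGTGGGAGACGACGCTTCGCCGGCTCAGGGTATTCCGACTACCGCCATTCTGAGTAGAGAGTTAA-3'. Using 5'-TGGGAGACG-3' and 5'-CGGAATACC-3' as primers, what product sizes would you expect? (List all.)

The forward primer TGGGAGACG matches the top strand at positions 23–31, 75–83.
The reverse primer's reverse complement is GGTATTCCG, matching at positions 101–109.
Each forward site pairs with the reverse site to give a product ending at position 109: sizes 87, 35 bp.

87 bp, 35 bp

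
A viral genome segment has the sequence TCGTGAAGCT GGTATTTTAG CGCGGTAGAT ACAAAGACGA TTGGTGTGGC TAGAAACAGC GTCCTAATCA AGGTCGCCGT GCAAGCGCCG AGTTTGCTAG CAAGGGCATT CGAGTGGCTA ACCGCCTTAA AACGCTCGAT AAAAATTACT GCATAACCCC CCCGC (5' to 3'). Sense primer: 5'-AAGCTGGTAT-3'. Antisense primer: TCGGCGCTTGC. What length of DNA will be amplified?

86 bp

Forward primer AAGCTGGTAT is found on the top strand at positions 6–15.
The reverse primer's reverse complement is GCAAGCGCCGA, which matches the template at positions 81–91.
Product length = (reverse-primer end) − (forward-primer start) + 1 = 91 − 6 + 1 = 86 bp.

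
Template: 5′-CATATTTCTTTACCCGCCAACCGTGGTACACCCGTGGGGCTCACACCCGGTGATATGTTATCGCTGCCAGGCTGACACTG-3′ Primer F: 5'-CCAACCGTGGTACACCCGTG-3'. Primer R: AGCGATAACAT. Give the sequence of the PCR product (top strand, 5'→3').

5'-CCAACCGTGGTACACCCGTGGGGCTCACACCCGGTGATATGTTATCGCT-3'

Scanning the template, CCAACCGTGGTACACCCGTG occurs at positions 17–36; this primer anneals to the bottom strand there with its 3' end pointing downstream.
The reverse primer's reverse complement is ATGTTATCGCT, which matches the template at positions 55–65.
The product is the template from position 17 through 65 (49 bp).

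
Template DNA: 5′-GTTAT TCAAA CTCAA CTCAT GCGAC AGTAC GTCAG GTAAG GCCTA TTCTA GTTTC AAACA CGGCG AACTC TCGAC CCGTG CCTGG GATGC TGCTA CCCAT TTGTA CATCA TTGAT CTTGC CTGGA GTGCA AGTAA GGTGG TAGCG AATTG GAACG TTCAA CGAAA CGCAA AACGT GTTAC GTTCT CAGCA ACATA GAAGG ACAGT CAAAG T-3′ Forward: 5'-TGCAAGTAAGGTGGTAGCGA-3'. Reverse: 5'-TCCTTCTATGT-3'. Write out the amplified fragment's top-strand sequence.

Scanning the template, TGCAAGTAAGGTGGTAGCGA occurs at positions 127–146; this primer anneals to the bottom strand there with its 3' end pointing downstream.
Taking the reverse complement of TCCTTCTATGT gives ACATAGAAGGA, found at positions 191–201 on the template; the primer anneals here to the top strand with its 3' end pointing upstream.
The product is the template from position 127 through 201 (75 bp).

5'-TGCAAGTAAGGTGGTAGCGAATTGGAACGTTCAACGAAACGCAAAACGTGTTACGTTCTCAGCAACATAGAAGGA-3'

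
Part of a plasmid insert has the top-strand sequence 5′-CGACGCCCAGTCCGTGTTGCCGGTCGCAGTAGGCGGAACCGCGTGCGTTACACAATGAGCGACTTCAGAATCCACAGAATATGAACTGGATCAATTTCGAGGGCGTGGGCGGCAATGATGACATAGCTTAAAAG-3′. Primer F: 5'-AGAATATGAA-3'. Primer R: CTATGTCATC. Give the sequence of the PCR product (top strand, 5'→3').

5'-AGAATATGAACTGGATCAATTTCGAGGGCGTGGGCGGCAATGATGACATAG-3'

The forward primer matches the template at positions 76–85.
Taking the reverse complement of CTATGTCATC gives GATGACATAG, found at positions 117–126 on the template; the primer anneals here to the top strand with its 3' end pointing upstream.
The product is the template from position 76 through 126 (51 bp).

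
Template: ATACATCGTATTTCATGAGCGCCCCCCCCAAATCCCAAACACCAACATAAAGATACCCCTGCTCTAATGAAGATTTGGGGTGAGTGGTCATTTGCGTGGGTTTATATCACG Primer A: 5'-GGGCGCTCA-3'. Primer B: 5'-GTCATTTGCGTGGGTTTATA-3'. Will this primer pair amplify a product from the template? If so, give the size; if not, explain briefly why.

Primer A (GGGCGCTCA) has reverse complement TGAGCGCCC, which matches the top strand at positions 16–24; primer A anneals to the top strand there with its 3' end pointing upstream toward position 16.
Primer B (GTCATTTGCGTGGGTTTATA) matches the top strand directly at positions 87–106; it anneals to the bottom strand with its 3' end pointing downstream toward position 106.
The 3' ends diverge (primer A extends toward position 1, primer B toward position 111), so the primers never converge on a shared product.

No product — the primers' 3' ends point away from each other.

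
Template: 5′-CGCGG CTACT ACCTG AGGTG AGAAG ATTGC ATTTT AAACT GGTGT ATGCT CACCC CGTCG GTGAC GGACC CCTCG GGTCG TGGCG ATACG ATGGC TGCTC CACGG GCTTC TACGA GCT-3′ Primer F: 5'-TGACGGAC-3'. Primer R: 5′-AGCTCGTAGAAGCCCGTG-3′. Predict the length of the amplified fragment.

The forward primer matches the template at positions 62–69.
The reverse primer's reverse complement is CACGGGCTTCTACGAGCT, which matches the template at positions 101–118.
The product runs from position 62 to position 118, so its length is 118 − 62 + 1 = 57 bp.

57 bp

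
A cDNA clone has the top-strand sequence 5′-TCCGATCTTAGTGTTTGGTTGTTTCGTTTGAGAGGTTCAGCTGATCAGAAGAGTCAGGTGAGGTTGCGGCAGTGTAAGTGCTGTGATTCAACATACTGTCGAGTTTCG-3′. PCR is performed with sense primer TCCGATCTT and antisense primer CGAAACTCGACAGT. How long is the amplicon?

108 bp

Scanning the template, TCCGATCTT occurs at positions 1–9; this primer anneals to the bottom strand there with its 3' end pointing downstream.
The reverse primer's reverse complement is ACTGTCGAGTTTCG, which matches the template at positions 95–108.
Amplicon spans positions 1–108: 108 bp.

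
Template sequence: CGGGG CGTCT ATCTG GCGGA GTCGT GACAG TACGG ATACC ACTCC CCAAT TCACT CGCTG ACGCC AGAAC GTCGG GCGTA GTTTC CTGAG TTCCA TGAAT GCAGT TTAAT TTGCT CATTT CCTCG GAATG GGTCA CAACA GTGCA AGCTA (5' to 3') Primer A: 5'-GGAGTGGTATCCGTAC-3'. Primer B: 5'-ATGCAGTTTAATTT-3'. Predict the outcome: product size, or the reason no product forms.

No product — the primers' 3' ends point away from each other.

Primer A (GGAGTGGTATCCGTAC) has reverse complement GTACGGATACCACTCC, which matches the top strand at positions 30–45; primer A anneals to the top strand there with its 3' end pointing upstream toward position 30.
Primer B (ATGCAGTTTAATTT) matches the top strand directly at positions 99–112; it anneals to the bottom strand with its 3' end pointing downstream toward position 112.
The 3' ends diverge (primer A extends toward position 1, primer B toward position 150), so the primers never converge on a shared product.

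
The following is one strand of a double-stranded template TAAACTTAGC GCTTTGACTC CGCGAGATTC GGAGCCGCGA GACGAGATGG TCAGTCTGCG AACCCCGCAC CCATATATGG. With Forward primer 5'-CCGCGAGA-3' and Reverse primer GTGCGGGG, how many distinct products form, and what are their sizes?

The forward primer CCGCGAGA matches the top strand at positions 20–27, 35–42.
The reverse primer's reverse complement is CCCCGCAC, matching at positions 63–70.
Each forward site pairs with the reverse site to give a product ending at position 70: sizes 51, 36 bp.

Two products: 51 bp, 36 bp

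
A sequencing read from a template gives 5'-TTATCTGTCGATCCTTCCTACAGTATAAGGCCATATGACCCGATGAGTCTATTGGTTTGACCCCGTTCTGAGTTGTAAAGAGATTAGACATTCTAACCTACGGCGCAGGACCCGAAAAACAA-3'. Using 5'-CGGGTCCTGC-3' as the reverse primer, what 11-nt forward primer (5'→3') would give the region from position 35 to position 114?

The reverse primer's reverse complement GCAGGACCCG matches the template at positions 105–114; the product starts at position 35.
The forward primer is identical to the top strand over positions 35–45: ATGACCCGATG.

5'-ATGACCCGATG-3'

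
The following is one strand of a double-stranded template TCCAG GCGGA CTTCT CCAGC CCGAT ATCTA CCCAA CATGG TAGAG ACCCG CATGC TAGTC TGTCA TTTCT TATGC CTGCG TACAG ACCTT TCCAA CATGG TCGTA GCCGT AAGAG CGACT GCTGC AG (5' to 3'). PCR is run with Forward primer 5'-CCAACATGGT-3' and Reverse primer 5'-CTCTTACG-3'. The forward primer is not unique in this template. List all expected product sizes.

84 bp, 24 bp

The forward primer CCAACATGGT matches the top strand at positions 32–41, 92–101.
The reverse primer's reverse complement is CGTAAGAG, matching at positions 108–115.
Each forward site pairs with the reverse site to give a product ending at position 115: sizes 84, 24 bp.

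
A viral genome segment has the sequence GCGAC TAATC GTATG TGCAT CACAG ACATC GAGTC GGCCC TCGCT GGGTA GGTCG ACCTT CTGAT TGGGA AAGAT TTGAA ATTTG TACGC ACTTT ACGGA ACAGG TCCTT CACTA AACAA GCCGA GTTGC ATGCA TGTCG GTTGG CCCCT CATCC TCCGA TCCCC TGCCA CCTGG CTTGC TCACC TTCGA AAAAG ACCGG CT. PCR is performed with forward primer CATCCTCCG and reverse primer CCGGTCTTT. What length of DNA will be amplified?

50 bp

Forward primer CATCCTCCG is found on the top strand at positions 151–159.
The reverse primer's reverse complement is AAAGACCGG, which matches the template at positions 192–200.
The product runs from position 151 to position 200, so its length is 200 − 151 + 1 = 50 bp.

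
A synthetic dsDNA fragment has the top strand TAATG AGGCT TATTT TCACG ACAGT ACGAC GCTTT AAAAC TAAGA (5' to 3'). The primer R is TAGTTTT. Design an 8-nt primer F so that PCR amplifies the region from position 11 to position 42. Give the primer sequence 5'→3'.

5'-TATTTTCA-3'

The reverse primer's reverse complement AAAACTA matches the template at positions 36–42; the product starts at position 11.
The forward primer is identical to the top strand over positions 11–18: TATTTTCA.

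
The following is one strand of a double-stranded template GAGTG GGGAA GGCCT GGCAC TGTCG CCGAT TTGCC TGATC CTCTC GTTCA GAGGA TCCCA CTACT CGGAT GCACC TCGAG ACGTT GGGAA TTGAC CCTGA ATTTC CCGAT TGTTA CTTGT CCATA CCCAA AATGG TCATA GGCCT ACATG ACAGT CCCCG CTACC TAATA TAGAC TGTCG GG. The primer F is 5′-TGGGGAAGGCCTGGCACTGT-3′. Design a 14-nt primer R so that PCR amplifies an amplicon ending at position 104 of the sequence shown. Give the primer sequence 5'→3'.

5'-AAATTCAGGGTCAA-3'

The forward primer binds at positions 4–23; the product's 3' end on the top strand is position 104.
The reverse primer anneals to the top strand over positions 91–104, i.e. to TTGACCCTGAATTT.
Its sequence written 5'→3' is the reverse complement: AAATTCAGGGTCAA.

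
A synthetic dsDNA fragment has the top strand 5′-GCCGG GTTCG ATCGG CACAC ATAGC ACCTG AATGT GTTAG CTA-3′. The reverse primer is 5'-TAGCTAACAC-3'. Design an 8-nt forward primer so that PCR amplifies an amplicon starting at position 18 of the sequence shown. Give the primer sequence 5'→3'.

5'-CACATAGC-3'

The reverse primer's reverse complement GTGTTAGCTA matches the template at positions 34–43; the product starts at position 18.
The forward primer is identical to the top strand over positions 18–25: CACATAGC.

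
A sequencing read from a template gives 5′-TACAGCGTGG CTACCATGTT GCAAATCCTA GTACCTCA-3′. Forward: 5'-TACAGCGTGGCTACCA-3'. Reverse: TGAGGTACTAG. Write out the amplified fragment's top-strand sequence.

5'-TACAGCGTGGCTACCATGTTGCAAATCCTAGTACCTCA-3'

Scanning the template, TACAGCGTGGCTACCA occurs at positions 1–16; this primer anneals to the bottom strand there with its 3' end pointing downstream.
Reverse complement of the reverse primer: CTAGTACCTCA. This occurs on the top strand at positions 28–38.
The product is the template from position 1 through 38 (38 bp).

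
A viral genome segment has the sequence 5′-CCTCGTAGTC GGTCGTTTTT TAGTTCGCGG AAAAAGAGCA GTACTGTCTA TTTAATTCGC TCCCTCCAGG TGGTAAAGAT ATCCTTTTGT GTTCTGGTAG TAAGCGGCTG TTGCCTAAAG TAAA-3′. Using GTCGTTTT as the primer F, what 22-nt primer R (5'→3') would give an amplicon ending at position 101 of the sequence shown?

The forward primer binds at positions 12–19; the product's 3' end on the top strand is position 101.
The reverse primer anneals to the top strand over positions 80–101, i.e. to TATCCTTTTGTGTTCTGGTAGT.
Its sequence written 5'→3' is the reverse complement: ACTACCAGAACACAAAAGGATA.

5'-ACTACCAGAACACAAAAGGATA-3'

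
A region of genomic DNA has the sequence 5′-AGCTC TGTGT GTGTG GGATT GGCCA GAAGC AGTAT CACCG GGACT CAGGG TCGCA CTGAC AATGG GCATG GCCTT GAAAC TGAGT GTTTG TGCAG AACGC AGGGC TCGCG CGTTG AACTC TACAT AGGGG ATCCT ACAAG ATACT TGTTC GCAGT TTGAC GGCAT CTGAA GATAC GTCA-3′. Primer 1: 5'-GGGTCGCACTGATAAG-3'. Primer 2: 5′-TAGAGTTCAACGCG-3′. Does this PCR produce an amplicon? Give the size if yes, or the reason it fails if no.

Primer 1 (GGGTCGCACTGATAAG) does not match the top strand, and its reverse complement CTTATCAGTGCGACCC does not match either.
With no annealing site for primer 1, no amplification occurs.

No product — primer 1 has no binding site in the template.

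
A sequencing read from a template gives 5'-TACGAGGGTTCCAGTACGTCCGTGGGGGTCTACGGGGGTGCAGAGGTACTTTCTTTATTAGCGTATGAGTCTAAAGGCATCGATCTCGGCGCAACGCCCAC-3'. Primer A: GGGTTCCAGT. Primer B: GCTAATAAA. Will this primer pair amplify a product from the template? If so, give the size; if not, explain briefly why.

Yes — a 57 bp product.

Primer A (GGGTTCCAGT) matches the top strand at positions 6–15; it acts as a forward primer.
Primer B's reverse complement is TTTATTAGC, matching the top strand at positions 54–62; it acts as a reverse primer.
The 3' ends face each other across positions 6–62, giving a 57 bp product.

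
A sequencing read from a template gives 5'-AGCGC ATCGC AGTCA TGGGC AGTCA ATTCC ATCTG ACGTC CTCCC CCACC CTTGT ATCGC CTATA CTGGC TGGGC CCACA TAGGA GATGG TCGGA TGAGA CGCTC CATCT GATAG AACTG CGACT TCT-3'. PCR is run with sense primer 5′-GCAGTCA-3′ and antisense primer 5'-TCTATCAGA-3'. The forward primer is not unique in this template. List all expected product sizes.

108 bp, 98 bp

The forward primer GCAGTCA matches the top strand at positions 9–15, 19–25.
The reverse primer's reverse complement is TCTGATAGA, matching at positions 108–116.
Each forward site pairs with the reverse site to give a product ending at position 116: sizes 108, 98 bp.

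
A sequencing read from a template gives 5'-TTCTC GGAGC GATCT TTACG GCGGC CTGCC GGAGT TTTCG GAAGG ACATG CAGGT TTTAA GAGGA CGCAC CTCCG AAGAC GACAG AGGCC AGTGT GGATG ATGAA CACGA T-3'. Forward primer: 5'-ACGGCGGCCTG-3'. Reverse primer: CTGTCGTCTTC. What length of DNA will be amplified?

Scanning the template, ACGGCGGCCTG occurs at positions 18–28; this primer anneals to the bottom strand there with its 3' end pointing downstream.
The reverse primer's reverse complement is GAAGACGACAG, which matches the template at positions 75–85.
The product runs from position 18 to position 85, so its length is 85 − 18 + 1 = 68 bp.

68 bp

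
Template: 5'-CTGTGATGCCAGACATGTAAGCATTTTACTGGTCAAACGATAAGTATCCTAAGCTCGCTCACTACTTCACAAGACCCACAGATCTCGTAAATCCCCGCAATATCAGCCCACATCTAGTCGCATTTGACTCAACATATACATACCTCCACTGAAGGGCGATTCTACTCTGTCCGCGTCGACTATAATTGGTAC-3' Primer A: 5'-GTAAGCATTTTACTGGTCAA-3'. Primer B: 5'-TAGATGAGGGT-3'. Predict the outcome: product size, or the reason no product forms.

No product — primer B has no binding site in the template.

Primer B (TAGATGAGGGT) does not match the top strand, and its reverse complement ACCCTCATCTA does not match either.
With no annealing site for primer B, no amplification occurs.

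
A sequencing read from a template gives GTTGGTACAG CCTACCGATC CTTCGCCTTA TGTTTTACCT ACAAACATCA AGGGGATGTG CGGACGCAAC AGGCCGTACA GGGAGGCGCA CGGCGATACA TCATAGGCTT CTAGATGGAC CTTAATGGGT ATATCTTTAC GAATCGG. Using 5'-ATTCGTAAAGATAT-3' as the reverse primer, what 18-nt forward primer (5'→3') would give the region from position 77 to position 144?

The reverse primer's reverse complement ATATCTTTACGAAT matches the template at positions 131–144; the product starts at position 77.
The forward primer is identical to the top strand over positions 77–94: TACAGGGAGGCGCACGGC.

5'-TACAGGGAGGCGCACGGC-3'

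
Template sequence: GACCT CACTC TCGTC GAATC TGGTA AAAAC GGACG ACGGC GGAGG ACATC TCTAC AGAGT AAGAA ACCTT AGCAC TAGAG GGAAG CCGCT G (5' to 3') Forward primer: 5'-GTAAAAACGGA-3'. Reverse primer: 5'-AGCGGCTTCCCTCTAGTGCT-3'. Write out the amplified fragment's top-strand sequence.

5'-GTAAAAACGGACGACGGCGGAGGACATCTCTACAGAGTAAGAAACCTTAGCACTAGAGGGAAGCCGCT-3'

Scanning the template, GTAAAAACGGA occurs at positions 23–33; this primer anneals to the bottom strand there with its 3' end pointing downstream.
Reverse complement of the reverse primer: AGCACTAGAGGGAAGCCGCT. This occurs on the top strand at positions 71–90.
The product is the template from position 23 through 90 (68 bp).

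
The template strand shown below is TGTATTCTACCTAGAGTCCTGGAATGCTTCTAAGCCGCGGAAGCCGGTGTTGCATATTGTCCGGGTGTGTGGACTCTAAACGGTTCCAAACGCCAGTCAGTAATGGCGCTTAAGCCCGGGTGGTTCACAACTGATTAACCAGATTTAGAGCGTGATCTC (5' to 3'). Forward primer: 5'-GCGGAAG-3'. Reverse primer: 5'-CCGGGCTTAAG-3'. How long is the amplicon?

83 bp

Scanning the template, GCGGAAG occurs at positions 37–43; this primer anneals to the bottom strand there with its 3' end pointing downstream.
The reverse primer's reverse complement is CTTAAGCCCGG, which matches the template at positions 109–119.
Amplicon spans positions 37–119: 83 bp.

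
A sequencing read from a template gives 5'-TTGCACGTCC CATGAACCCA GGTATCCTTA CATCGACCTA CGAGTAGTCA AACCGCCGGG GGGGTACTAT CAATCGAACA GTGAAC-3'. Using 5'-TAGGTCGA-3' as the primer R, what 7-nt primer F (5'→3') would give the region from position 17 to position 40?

5'-CCCAGGT-3'

The reverse primer's reverse complement TCGACCTA matches the template at positions 33–40; the product starts at position 17.
The forward primer is identical to the top strand over positions 17–23: CCCAGGT.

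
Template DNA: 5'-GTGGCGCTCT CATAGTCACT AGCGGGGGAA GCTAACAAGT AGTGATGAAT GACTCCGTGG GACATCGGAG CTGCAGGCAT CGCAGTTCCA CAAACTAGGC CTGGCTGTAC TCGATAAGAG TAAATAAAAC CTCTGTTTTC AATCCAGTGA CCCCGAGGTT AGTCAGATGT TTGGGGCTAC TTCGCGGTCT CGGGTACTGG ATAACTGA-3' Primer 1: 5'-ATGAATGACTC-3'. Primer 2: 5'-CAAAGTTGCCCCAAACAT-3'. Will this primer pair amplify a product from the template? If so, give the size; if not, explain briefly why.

No product — primer 2 has no binding site in the template.

Primer 2 (CAAAGTTGCCCCAAACAT) does not match the top strand, and its reverse complement ATGTTTGGGGCAACTTTG does not match either.
With no annealing site for primer 2, no amplification occurs.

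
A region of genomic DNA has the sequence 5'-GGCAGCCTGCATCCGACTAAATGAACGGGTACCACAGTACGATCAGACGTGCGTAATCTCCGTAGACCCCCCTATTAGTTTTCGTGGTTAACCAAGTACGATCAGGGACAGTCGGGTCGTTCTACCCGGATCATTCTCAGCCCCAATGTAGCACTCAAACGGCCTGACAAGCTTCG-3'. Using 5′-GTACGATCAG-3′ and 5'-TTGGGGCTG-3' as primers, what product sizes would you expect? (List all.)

110 bp, 51 bp

The forward primer GTACGATCAG matches the top strand at positions 37–46, 96–105.
The reverse primer's reverse complement is CAGCCCCAA, matching at positions 138–146.
Each forward site pairs with the reverse site to give a product ending at position 146: sizes 110, 51 bp.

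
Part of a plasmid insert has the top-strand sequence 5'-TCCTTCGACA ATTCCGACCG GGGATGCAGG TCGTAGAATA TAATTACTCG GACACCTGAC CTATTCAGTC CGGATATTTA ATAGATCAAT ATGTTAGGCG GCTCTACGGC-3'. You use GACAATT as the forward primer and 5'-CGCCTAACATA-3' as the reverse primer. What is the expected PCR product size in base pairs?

94 bp

Forward primer GACAATT is found on the top strand at positions 7–13.
Taking the reverse complement of CGCCTAACATA gives TATGTTAGGCG, found at positions 90–100 on the template; the primer anneals here to the top strand with its 3' end pointing upstream.
The product runs from position 7 to position 100, so its length is 100 − 7 + 1 = 94 bp.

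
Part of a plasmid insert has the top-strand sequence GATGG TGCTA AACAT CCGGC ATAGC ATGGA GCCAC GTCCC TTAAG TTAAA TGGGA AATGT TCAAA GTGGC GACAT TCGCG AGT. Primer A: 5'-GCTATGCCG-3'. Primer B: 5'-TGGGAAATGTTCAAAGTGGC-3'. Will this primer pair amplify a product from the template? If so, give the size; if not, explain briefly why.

No product — the primers' 3' ends point away from each other.

Primer A (GCTATGCCG) has reverse complement CGGCATAGC, which matches the top strand at positions 17–25; primer A anneals to the top strand there with its 3' end pointing upstream toward position 17.
Primer B (TGGGAAATGTTCAAAGTGGC) matches the top strand directly at positions 51–70; it anneals to the bottom strand with its 3' end pointing downstream toward position 70.
The 3' ends diverge (primer A extends toward position 1, primer B toward position 83), so the primers never converge on a shared product.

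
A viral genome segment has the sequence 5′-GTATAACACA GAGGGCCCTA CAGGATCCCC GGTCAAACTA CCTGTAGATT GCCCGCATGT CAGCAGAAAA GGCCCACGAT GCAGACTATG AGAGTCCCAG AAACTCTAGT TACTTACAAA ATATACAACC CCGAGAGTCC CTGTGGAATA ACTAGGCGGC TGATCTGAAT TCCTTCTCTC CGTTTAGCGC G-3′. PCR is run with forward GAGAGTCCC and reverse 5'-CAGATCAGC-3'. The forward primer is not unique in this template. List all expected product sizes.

The forward primer GAGAGTCCC matches the top strand at positions 90–98, 133–141.
The reverse primer's reverse complement is GCTGATCTG, matching at positions 159–167.
Each forward site pairs with the reverse site to give a product ending at position 167: sizes 78, 35 bp.

78 bp, 35 bp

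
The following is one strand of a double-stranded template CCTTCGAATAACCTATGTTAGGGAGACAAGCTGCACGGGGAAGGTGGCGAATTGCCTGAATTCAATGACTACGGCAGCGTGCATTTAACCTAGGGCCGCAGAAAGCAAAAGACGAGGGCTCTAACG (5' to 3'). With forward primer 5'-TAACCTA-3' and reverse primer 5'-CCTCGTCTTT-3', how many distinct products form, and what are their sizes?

Two products: 109 bp, 32 bp

The forward primer TAACCTA matches the top strand at positions 9–15, 86–92.
The reverse primer's reverse complement is AAAGACGAGG, matching at positions 108–117.
Each forward site pairs with the reverse site to give a product ending at position 117: sizes 109, 32 bp.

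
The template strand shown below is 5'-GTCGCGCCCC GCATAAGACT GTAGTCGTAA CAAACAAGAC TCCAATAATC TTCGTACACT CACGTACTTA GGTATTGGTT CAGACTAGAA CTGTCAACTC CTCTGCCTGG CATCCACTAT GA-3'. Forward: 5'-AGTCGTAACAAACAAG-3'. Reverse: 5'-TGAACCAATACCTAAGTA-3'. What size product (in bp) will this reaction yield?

60 bp

Scanning the template, AGTCGTAACAAACAAG occurs at positions 23–38; this primer anneals to the bottom strand there with its 3' end pointing downstream.
Taking the reverse complement of TGAACCAATACCTAAGTA gives TACTTAGGTATTGGTTCA, found at positions 65–82 on the template; the primer anneals here to the top strand with its 3' end pointing upstream.
The product runs from position 23 to position 82, so its length is 82 − 23 + 1 = 60 bp.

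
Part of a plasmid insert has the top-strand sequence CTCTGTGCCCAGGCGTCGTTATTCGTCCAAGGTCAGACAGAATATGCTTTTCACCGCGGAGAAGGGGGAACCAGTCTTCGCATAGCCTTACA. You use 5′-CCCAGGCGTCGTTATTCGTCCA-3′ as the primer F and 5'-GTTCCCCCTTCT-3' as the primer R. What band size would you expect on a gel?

Scanning the template, CCCAGGCGTCGTTATTCGTCCA occurs at positions 8–29; this primer anneals to the bottom strand there with its 3' end pointing downstream.
Reverse complement of the reverse primer: AGAAGGGGGAAC. This occurs on the top strand at positions 60–71.
Product length = (reverse-primer end) − (forward-primer start) + 1 = 71 − 8 + 1 = 64 bp.

64 bp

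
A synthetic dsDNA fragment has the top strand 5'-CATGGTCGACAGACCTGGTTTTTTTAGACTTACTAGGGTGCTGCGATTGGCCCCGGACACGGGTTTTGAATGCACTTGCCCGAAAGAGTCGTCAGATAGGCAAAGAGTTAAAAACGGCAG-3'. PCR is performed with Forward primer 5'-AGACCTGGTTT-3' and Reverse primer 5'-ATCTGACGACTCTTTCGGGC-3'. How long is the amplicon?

87 bp

Forward primer AGACCTGGTTT is found on the top strand at positions 11–21.
The reverse primer's reverse complement is GCCCGAAAGAGTCGTCAGAT, which matches the template at positions 78–97.
The product runs from position 11 to position 97, so its length is 97 − 11 + 1 = 87 bp.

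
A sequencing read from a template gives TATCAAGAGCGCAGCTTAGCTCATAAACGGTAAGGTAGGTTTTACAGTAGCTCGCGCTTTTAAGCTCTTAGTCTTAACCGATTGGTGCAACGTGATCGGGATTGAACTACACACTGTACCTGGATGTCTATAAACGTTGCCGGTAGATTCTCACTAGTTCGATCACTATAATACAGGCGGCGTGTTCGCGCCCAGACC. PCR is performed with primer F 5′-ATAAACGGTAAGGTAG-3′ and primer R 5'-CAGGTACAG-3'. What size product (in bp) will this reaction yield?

The forward primer matches the template at positions 23–38.
Reverse complement of the reverse primer: CTGTACCTG. This occurs on the top strand at positions 114–122.
Amplicon spans positions 23–122: 100 bp.

100 bp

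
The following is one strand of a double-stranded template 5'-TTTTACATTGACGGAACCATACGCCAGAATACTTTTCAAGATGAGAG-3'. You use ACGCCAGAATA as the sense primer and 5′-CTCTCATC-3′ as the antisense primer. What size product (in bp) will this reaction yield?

Forward primer ACGCCAGAATA is found on the top strand at positions 21–31.
Taking the reverse complement of CTCTCATC gives GATGAGAG, found at positions 40–47 on the template; the primer anneals here to the top strand with its 3' end pointing upstream.
The product runs from position 21 to position 47, so its length is 47 − 21 + 1 = 27 bp.

27 bp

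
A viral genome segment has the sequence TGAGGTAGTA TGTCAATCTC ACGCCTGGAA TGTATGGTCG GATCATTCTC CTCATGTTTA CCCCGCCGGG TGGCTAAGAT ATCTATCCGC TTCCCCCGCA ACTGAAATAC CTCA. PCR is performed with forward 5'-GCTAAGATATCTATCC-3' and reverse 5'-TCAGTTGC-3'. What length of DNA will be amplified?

33 bp

Scanning the template, GCTAAGATATCTATCC occurs at positions 73–88; this primer anneals to the bottom strand there with its 3' end pointing downstream.
The reverse primer's reverse complement is GCAACTGA, which matches the template at positions 98–105.
Amplicon spans positions 73–105: 33 bp.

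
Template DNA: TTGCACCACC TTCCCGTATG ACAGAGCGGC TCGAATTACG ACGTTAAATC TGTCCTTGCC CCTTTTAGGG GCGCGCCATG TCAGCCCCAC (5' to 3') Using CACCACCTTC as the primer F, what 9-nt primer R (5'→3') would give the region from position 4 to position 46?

5'-TAACGTCGT-3'

The product's 3' end on the top strand is position 46.
The reverse primer anneals to the top strand over positions 38–46, i.e. to ACGACGTTA.
Its sequence written 5'→3' is the reverse complement: TAACGTCGT.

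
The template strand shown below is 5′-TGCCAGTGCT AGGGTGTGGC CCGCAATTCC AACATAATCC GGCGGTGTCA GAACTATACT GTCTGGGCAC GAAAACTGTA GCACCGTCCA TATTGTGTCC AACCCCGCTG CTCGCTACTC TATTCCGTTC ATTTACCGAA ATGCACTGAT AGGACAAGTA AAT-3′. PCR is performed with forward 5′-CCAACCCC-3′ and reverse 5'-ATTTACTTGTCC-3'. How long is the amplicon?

The forward primer matches the template at positions 99–106.
Taking the reverse complement of ATTTACTTGTCC gives GGACAAGTAAAT, found at positions 152–163 on the template; the primer anneals here to the top strand with its 3' end pointing upstream.
Amplicon spans positions 99–163: 65 bp.

65 bp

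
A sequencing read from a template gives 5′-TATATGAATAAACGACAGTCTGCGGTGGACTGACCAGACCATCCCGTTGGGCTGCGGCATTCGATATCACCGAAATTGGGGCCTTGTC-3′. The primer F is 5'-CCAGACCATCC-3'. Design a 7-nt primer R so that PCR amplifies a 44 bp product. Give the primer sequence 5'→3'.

5'-AATTTCG-3'

The forward primer binds at positions 34–44, so a 44 bp product ends at position 34 + 44 − 1 = 77.
The reverse primer anneals to the top strand over positions 71–77, i.e. to CGAAATT.
Its sequence written 5'→3' is the reverse complement: AATTTCG.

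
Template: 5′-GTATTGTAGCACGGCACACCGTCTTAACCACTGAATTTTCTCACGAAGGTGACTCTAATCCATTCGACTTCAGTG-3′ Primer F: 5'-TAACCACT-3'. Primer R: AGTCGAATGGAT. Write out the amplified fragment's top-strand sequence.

5'-TAACCACTGAATTTTCTCACGAAGGTGACTCTAATCCATTCGACT-3'

The forward primer matches the template at positions 25–32.
Taking the reverse complement of AGTCGAATGGAT gives ATCCATTCGACT, found at positions 58–69 on the template; the primer anneals here to the top strand with its 3' end pointing upstream.
The product is the template from position 25 through 69 (45 bp).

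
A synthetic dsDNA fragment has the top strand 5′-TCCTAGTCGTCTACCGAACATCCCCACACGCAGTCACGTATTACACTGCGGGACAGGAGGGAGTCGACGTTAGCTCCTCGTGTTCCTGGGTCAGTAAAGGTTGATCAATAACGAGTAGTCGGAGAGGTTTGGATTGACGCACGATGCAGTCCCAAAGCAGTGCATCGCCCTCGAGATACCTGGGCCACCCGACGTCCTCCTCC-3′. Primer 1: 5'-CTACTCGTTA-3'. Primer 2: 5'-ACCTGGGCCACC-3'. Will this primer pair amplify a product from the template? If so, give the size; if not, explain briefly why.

No product — the primers' 3' ends point away from each other.

Primer 1 (CTACTCGTTA) has reverse complement TAACGAGTAG, which matches the top strand at positions 109–118; primer 1 anneals to the top strand there with its 3' end pointing upstream toward position 109.
Primer 2 (ACCTGGGCCACC) matches the top strand directly at positions 178–189; it anneals to the bottom strand with its 3' end pointing downstream toward position 189.
The 3' ends diverge (primer 1 extends toward position 1, primer 2 toward position 203), so the primers never converge on a shared product.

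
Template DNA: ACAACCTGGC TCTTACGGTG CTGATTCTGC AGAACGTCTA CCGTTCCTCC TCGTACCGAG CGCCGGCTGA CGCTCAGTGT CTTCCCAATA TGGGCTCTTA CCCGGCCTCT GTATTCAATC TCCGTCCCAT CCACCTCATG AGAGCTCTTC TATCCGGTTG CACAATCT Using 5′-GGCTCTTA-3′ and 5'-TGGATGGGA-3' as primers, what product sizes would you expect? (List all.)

126 bp, 41 bp

The forward primer GGCTCTTA matches the top strand at positions 8–15, 93–100.
The reverse primer's reverse complement is TCCCATCCA, matching at positions 125–133.
Each forward site pairs with the reverse site to give a product ending at position 133: sizes 126, 41 bp.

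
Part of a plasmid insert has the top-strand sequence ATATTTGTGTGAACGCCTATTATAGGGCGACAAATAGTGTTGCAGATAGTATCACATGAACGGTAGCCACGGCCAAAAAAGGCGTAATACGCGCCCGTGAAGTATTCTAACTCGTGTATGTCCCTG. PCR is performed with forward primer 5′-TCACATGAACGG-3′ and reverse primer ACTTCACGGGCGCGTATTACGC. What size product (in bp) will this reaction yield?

52 bp

The forward primer matches the template at positions 52–63.
The reverse primer's reverse complement is GCGTAATACGCGCCCGTGAAGT, which matches the template at positions 82–103.
Amplicon spans positions 52–103: 52 bp.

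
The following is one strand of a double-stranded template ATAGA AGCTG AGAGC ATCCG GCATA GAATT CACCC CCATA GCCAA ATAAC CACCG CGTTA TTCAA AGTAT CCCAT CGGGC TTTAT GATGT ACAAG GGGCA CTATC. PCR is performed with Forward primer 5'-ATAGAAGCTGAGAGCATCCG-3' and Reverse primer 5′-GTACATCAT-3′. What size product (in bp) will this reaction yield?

Forward primer ATAGAAGCTGAGAGCATCCG is found on the top strand at positions 1–20.
Reverse complement of the reverse primer: ATGATGTAC. This occurs on the top strand at positions 84–92.
Product length = (reverse-primer end) − (forward-primer start) + 1 = 92 − 1 + 1 = 92 bp.

92 bp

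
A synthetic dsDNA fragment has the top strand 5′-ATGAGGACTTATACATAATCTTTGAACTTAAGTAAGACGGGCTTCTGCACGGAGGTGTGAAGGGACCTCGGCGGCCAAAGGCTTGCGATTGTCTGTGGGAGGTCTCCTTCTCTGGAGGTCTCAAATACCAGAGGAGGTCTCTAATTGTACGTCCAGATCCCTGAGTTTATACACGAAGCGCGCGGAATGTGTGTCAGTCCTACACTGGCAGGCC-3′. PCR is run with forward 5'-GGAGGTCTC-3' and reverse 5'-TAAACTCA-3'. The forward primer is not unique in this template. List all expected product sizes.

72 bp, 56 bp, 37 bp

The forward primer GGAGGTCTC matches the top strand at positions 98–106, 114–122, 133–141.
The reverse primer's reverse complement is TGAGTTTA, matching at positions 162–169.
Each forward site pairs with the reverse site to give a product ending at position 169: sizes 72, 56, 37 bp.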